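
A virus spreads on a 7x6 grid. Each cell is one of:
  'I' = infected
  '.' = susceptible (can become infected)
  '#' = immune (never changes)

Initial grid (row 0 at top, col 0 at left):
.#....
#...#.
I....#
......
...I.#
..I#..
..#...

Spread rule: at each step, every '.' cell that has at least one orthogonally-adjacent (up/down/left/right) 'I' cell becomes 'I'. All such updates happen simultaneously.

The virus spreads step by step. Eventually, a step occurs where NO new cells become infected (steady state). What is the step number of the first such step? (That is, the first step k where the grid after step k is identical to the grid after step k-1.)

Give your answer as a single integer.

Step 0 (initial): 3 infected
Step 1: +6 new -> 9 infected
Step 2: +11 new -> 20 infected
Step 3: +7 new -> 27 infected
Step 4: +4 new -> 31 infected
Step 5: +1 new -> 32 infected
Step 6: +1 new -> 33 infected
Step 7: +1 new -> 34 infected
Step 8: +0 new -> 34 infected

Answer: 8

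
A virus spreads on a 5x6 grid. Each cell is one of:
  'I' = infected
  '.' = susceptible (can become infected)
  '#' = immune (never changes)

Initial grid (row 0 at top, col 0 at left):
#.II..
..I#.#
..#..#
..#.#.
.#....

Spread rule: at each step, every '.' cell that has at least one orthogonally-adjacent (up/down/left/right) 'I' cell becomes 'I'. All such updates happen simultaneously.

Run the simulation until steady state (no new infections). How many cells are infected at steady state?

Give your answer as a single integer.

Answer: 22

Derivation:
Step 0 (initial): 3 infected
Step 1: +3 new -> 6 infected
Step 2: +4 new -> 10 infected
Step 3: +3 new -> 13 infected
Step 4: +2 new -> 15 infected
Step 5: +2 new -> 17 infected
Step 6: +1 new -> 18 infected
Step 7: +2 new -> 20 infected
Step 8: +1 new -> 21 infected
Step 9: +1 new -> 22 infected
Step 10: +0 new -> 22 infected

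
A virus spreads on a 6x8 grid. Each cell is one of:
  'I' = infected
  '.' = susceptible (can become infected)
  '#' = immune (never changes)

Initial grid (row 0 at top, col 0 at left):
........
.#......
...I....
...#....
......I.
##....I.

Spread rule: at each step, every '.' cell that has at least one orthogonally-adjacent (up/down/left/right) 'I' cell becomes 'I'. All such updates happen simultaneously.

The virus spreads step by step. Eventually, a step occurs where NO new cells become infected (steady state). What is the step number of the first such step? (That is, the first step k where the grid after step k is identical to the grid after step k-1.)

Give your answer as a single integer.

Step 0 (initial): 3 infected
Step 1: +8 new -> 11 infected
Step 2: +12 new -> 23 infected
Step 3: +10 new -> 33 infected
Step 4: +8 new -> 41 infected
Step 5: +3 new -> 44 infected
Step 6: +0 new -> 44 infected

Answer: 6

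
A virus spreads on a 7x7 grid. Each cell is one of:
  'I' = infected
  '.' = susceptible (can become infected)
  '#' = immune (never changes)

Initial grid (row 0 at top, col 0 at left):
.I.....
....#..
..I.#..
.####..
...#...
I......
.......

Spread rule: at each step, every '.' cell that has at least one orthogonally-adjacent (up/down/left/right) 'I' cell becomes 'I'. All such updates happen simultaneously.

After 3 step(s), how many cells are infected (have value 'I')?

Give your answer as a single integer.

Answer: 24

Derivation:
Step 0 (initial): 3 infected
Step 1: +9 new -> 12 infected
Step 2: +8 new -> 20 infected
Step 3: +4 new -> 24 infected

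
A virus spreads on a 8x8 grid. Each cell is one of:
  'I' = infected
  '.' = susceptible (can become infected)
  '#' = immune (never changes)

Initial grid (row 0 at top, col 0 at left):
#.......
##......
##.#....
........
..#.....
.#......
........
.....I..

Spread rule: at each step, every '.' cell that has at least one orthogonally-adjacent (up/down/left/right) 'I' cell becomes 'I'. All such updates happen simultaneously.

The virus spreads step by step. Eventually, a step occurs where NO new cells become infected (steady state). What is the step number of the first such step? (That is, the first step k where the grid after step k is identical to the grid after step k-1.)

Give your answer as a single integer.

Answer: 12

Derivation:
Step 0 (initial): 1 infected
Step 1: +3 new -> 4 infected
Step 2: +5 new -> 9 infected
Step 3: +6 new -> 15 infected
Step 4: +7 new -> 22 infected
Step 5: +8 new -> 30 infected
Step 6: +6 new -> 36 infected
Step 7: +6 new -> 42 infected
Step 8: +7 new -> 49 infected
Step 9: +5 new -> 54 infected
Step 10: +1 new -> 55 infected
Step 11: +1 new -> 56 infected
Step 12: +0 new -> 56 infected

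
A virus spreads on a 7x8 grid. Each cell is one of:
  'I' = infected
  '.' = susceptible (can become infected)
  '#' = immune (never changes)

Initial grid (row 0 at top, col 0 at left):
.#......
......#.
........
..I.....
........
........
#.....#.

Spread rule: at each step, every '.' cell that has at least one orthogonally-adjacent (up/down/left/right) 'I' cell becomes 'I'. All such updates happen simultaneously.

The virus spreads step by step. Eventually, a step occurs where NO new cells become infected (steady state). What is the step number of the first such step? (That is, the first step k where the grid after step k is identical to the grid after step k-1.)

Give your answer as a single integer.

Answer: 9

Derivation:
Step 0 (initial): 1 infected
Step 1: +4 new -> 5 infected
Step 2: +8 new -> 13 infected
Step 3: +11 new -> 24 infected
Step 4: +10 new -> 34 infected
Step 5: +8 new -> 42 infected
Step 6: +5 new -> 47 infected
Step 7: +3 new -> 50 infected
Step 8: +2 new -> 52 infected
Step 9: +0 new -> 52 infected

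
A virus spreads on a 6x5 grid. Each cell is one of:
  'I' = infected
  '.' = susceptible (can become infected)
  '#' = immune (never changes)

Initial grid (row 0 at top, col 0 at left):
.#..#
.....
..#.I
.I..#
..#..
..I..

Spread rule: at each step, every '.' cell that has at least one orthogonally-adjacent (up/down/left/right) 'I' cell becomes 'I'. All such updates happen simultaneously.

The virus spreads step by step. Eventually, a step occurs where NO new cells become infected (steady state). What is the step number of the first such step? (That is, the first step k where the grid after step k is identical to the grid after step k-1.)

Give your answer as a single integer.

Answer: 5

Derivation:
Step 0 (initial): 3 infected
Step 1: +8 new -> 11 infected
Step 2: +8 new -> 19 infected
Step 3: +4 new -> 23 infected
Step 4: +2 new -> 25 infected
Step 5: +0 new -> 25 infected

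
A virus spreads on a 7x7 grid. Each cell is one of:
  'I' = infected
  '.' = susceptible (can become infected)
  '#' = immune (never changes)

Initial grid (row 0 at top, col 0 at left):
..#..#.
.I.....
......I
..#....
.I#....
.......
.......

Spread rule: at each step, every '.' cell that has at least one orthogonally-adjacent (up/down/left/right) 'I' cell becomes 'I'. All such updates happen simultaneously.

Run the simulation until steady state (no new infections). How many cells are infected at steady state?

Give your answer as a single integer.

Step 0 (initial): 3 infected
Step 1: +10 new -> 13 infected
Step 2: +13 new -> 26 infected
Step 3: +9 new -> 35 infected
Step 4: +8 new -> 43 infected
Step 5: +2 new -> 45 infected
Step 6: +0 new -> 45 infected

Answer: 45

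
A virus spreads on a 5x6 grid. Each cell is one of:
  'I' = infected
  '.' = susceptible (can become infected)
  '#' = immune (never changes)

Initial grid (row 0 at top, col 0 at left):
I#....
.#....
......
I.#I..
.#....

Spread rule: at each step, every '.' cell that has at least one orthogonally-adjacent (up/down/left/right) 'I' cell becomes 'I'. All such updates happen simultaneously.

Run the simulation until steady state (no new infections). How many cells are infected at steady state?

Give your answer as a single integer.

Step 0 (initial): 3 infected
Step 1: +7 new -> 10 infected
Step 2: +7 new -> 17 infected
Step 3: +5 new -> 22 infected
Step 4: +3 new -> 25 infected
Step 5: +1 new -> 26 infected
Step 6: +0 new -> 26 infected

Answer: 26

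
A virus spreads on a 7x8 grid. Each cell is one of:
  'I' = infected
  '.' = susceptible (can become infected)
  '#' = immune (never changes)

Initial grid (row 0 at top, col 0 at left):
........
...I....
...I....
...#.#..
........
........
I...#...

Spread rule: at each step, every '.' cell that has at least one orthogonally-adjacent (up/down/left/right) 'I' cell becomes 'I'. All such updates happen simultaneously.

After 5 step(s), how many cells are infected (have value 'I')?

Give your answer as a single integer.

Step 0 (initial): 3 infected
Step 1: +7 new -> 10 infected
Step 2: +11 new -> 21 infected
Step 3: +13 new -> 34 infected
Step 4: +9 new -> 43 infected
Step 5: +4 new -> 47 infected

Answer: 47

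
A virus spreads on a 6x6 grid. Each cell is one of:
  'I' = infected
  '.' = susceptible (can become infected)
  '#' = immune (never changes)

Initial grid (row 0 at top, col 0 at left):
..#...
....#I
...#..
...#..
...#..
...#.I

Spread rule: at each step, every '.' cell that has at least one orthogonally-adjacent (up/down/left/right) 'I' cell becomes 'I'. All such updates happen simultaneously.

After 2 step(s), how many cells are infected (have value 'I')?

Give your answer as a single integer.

Step 0 (initial): 2 infected
Step 1: +4 new -> 6 infected
Step 2: +4 new -> 10 infected

Answer: 10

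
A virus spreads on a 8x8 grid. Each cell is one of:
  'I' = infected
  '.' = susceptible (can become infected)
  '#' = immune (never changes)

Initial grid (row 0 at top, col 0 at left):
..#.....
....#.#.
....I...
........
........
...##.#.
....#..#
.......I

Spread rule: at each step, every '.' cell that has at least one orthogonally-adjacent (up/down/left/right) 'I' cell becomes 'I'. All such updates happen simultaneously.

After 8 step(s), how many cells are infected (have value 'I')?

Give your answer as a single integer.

Step 0 (initial): 2 infected
Step 1: +4 new -> 6 infected
Step 2: +9 new -> 15 infected
Step 3: +11 new -> 26 infected
Step 4: +11 new -> 37 infected
Step 5: +9 new -> 46 infected
Step 6: +6 new -> 52 infected
Step 7: +3 new -> 55 infected
Step 8: +1 new -> 56 infected

Answer: 56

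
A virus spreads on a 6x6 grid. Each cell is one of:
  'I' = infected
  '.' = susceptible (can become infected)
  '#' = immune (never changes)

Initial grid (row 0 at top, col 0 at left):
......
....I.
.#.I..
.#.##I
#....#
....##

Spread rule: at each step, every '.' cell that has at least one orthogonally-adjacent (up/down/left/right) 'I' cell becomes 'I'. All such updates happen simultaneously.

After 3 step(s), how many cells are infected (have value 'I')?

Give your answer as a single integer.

Answer: 16

Derivation:
Step 0 (initial): 3 infected
Step 1: +6 new -> 9 infected
Step 2: +4 new -> 13 infected
Step 3: +3 new -> 16 infected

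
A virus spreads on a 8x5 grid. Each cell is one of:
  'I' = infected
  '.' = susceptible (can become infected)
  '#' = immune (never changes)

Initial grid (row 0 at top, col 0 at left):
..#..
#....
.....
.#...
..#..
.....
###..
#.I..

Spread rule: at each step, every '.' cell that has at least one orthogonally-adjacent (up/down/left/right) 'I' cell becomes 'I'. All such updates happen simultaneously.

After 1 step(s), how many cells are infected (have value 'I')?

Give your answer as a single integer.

Answer: 3

Derivation:
Step 0 (initial): 1 infected
Step 1: +2 new -> 3 infected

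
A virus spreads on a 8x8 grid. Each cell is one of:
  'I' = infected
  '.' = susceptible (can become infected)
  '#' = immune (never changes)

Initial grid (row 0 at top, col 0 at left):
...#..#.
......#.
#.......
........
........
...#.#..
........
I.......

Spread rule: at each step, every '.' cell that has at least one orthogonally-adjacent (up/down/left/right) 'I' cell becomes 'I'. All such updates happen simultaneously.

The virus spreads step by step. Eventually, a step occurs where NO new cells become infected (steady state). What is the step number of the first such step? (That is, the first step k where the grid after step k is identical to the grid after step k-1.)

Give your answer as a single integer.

Step 0 (initial): 1 infected
Step 1: +2 new -> 3 infected
Step 2: +3 new -> 6 infected
Step 3: +4 new -> 10 infected
Step 4: +5 new -> 15 infected
Step 5: +4 new -> 19 infected
Step 6: +6 new -> 25 infected
Step 7: +6 new -> 31 infected
Step 8: +8 new -> 39 infected
Step 9: +7 new -> 46 infected
Step 10: +4 new -> 50 infected
Step 11: +4 new -> 54 infected
Step 12: +2 new -> 56 infected
Step 13: +1 new -> 57 infected
Step 14: +1 new -> 58 infected
Step 15: +0 new -> 58 infected

Answer: 15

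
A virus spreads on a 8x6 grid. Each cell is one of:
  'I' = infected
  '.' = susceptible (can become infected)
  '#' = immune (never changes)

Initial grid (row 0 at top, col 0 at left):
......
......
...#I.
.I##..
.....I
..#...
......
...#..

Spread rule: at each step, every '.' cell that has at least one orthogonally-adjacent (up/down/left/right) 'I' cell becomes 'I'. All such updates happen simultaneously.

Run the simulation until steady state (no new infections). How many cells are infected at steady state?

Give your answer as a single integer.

Answer: 43

Derivation:
Step 0 (initial): 3 infected
Step 1: +9 new -> 12 infected
Step 2: +12 new -> 24 infected
Step 3: +10 new -> 34 infected
Step 4: +7 new -> 41 infected
Step 5: +2 new -> 43 infected
Step 6: +0 new -> 43 infected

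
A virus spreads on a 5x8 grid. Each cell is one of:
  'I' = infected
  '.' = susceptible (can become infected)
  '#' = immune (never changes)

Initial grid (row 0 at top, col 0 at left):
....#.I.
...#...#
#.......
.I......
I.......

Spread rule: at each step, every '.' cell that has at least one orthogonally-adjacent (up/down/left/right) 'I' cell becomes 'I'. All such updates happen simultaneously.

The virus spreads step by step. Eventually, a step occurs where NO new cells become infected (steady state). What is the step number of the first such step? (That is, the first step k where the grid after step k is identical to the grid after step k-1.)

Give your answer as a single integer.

Step 0 (initial): 3 infected
Step 1: +7 new -> 10 infected
Step 2: +6 new -> 16 infected
Step 3: +10 new -> 26 infected
Step 4: +7 new -> 33 infected
Step 5: +3 new -> 36 infected
Step 6: +0 new -> 36 infected

Answer: 6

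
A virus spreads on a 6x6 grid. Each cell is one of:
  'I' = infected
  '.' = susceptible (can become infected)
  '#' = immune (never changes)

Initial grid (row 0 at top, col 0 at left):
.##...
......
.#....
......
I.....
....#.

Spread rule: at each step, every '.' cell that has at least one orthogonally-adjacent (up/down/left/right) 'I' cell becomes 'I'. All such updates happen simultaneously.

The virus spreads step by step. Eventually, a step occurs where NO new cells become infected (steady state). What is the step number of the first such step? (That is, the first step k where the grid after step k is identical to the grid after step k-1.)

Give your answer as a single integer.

Step 0 (initial): 1 infected
Step 1: +3 new -> 4 infected
Step 2: +4 new -> 8 infected
Step 3: +4 new -> 12 infected
Step 4: +6 new -> 18 infected
Step 5: +4 new -> 22 infected
Step 6: +4 new -> 26 infected
Step 7: +3 new -> 29 infected
Step 8: +2 new -> 31 infected
Step 9: +1 new -> 32 infected
Step 10: +0 new -> 32 infected

Answer: 10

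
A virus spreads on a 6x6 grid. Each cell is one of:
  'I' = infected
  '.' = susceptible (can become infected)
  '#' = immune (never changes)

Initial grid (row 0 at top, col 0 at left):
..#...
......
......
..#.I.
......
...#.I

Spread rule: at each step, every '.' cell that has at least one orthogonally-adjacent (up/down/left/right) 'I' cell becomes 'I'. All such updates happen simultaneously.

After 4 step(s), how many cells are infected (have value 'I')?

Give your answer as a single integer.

Step 0 (initial): 2 infected
Step 1: +6 new -> 8 infected
Step 2: +4 new -> 12 infected
Step 3: +5 new -> 17 infected
Step 4: +6 new -> 23 infected

Answer: 23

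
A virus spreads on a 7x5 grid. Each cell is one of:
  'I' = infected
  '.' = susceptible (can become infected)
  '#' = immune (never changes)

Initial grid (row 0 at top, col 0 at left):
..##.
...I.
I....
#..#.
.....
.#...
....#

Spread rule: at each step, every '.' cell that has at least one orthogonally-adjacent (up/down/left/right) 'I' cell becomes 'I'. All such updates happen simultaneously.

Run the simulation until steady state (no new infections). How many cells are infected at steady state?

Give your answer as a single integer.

Answer: 29

Derivation:
Step 0 (initial): 2 infected
Step 1: +5 new -> 7 infected
Step 2: +6 new -> 13 infected
Step 3: +4 new -> 17 infected
Step 4: +3 new -> 20 infected
Step 5: +4 new -> 24 infected
Step 6: +3 new -> 27 infected
Step 7: +2 new -> 29 infected
Step 8: +0 new -> 29 infected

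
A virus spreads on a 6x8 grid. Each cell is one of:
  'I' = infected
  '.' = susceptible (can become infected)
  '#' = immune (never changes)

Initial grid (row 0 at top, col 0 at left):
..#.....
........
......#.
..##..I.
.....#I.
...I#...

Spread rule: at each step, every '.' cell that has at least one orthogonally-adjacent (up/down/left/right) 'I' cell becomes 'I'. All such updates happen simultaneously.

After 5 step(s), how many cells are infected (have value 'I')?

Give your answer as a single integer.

Step 0 (initial): 3 infected
Step 1: +6 new -> 9 infected
Step 2: +8 new -> 17 infected
Step 3: +5 new -> 22 infected
Step 4: +7 new -> 29 infected
Step 5: +6 new -> 35 infected

Answer: 35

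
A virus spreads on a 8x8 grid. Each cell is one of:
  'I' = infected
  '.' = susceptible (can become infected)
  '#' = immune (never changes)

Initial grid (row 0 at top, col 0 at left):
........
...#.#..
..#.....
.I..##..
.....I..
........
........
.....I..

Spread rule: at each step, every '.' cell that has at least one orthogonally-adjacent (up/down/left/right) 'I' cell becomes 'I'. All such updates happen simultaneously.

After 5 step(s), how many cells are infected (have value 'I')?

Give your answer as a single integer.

Step 0 (initial): 3 infected
Step 1: +10 new -> 13 infected
Step 2: +15 new -> 28 infected
Step 3: +14 new -> 42 infected
Step 4: +9 new -> 51 infected
Step 5: +5 new -> 56 infected

Answer: 56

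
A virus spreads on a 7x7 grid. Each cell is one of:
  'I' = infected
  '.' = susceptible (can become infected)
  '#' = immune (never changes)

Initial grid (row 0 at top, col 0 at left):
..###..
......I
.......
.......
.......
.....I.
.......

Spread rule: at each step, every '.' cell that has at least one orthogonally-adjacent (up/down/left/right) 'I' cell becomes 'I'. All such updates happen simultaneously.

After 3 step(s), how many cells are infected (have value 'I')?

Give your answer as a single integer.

Answer: 25

Derivation:
Step 0 (initial): 2 infected
Step 1: +7 new -> 9 infected
Step 2: +10 new -> 19 infected
Step 3: +6 new -> 25 infected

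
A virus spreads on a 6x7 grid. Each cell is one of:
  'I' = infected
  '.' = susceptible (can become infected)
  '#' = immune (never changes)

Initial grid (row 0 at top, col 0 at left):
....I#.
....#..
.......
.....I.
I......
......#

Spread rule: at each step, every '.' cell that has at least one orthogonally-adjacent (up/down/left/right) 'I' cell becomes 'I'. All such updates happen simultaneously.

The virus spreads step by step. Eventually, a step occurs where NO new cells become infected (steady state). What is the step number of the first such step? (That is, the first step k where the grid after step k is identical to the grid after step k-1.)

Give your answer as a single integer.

Answer: 5

Derivation:
Step 0 (initial): 3 infected
Step 1: +8 new -> 11 infected
Step 2: +13 new -> 24 infected
Step 3: +10 new -> 34 infected
Step 4: +5 new -> 39 infected
Step 5: +0 new -> 39 infected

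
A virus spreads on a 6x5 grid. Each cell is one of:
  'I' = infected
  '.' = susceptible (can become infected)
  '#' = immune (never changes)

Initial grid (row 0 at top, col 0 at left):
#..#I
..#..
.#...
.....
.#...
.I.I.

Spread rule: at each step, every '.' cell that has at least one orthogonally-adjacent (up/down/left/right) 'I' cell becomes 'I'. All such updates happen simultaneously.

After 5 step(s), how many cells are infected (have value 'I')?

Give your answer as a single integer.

Step 0 (initial): 3 infected
Step 1: +5 new -> 8 infected
Step 2: +6 new -> 14 infected
Step 3: +4 new -> 18 infected
Step 4: +3 new -> 21 infected
Step 5: +1 new -> 22 infected

Answer: 22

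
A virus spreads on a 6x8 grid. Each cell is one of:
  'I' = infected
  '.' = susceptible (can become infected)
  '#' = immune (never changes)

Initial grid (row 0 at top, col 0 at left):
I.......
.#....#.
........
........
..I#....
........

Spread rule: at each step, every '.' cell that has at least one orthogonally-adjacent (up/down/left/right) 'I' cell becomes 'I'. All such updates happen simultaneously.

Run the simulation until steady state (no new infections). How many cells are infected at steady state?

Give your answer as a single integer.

Step 0 (initial): 2 infected
Step 1: +5 new -> 7 infected
Step 2: +8 new -> 15 infected
Step 3: +8 new -> 23 infected
Step 4: +6 new -> 29 infected
Step 5: +6 new -> 35 infected
Step 6: +6 new -> 41 infected
Step 7: +3 new -> 44 infected
Step 8: +1 new -> 45 infected
Step 9: +0 new -> 45 infected

Answer: 45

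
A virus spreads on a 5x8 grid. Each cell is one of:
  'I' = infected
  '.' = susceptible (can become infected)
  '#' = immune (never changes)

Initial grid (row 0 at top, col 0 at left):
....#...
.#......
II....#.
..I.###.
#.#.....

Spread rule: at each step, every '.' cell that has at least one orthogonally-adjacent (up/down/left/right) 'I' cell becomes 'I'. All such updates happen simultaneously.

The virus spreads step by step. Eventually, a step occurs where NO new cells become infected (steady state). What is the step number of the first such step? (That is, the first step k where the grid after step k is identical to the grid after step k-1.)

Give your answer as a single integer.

Step 0 (initial): 3 infected
Step 1: +5 new -> 8 infected
Step 2: +5 new -> 13 infected
Step 3: +5 new -> 18 infected
Step 4: +4 new -> 22 infected
Step 5: +2 new -> 24 infected
Step 6: +3 new -> 27 infected
Step 7: +3 new -> 30 infected
Step 8: +2 new -> 32 infected
Step 9: +0 new -> 32 infected

Answer: 9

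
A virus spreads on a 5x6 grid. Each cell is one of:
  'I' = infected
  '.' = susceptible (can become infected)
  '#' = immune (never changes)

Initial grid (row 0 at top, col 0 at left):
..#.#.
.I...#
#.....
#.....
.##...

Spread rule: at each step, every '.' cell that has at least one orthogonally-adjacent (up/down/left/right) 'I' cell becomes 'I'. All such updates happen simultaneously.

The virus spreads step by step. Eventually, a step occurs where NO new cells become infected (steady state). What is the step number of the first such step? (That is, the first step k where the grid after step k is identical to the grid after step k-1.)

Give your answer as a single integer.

Step 0 (initial): 1 infected
Step 1: +4 new -> 5 infected
Step 2: +4 new -> 9 infected
Step 3: +4 new -> 13 infected
Step 4: +2 new -> 15 infected
Step 5: +3 new -> 18 infected
Step 6: +2 new -> 20 infected
Step 7: +1 new -> 21 infected
Step 8: +0 new -> 21 infected

Answer: 8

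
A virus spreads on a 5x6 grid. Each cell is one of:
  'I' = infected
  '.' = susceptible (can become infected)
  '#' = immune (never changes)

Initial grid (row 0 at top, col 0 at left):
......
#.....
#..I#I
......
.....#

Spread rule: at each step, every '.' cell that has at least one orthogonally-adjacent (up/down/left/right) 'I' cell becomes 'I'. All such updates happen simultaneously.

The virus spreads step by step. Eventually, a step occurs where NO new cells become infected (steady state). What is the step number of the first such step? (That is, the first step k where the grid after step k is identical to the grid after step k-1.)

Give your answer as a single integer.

Answer: 6

Derivation:
Step 0 (initial): 2 infected
Step 1: +5 new -> 7 infected
Step 2: +8 new -> 15 infected
Step 3: +6 new -> 21 infected
Step 4: +3 new -> 24 infected
Step 5: +2 new -> 26 infected
Step 6: +0 new -> 26 infected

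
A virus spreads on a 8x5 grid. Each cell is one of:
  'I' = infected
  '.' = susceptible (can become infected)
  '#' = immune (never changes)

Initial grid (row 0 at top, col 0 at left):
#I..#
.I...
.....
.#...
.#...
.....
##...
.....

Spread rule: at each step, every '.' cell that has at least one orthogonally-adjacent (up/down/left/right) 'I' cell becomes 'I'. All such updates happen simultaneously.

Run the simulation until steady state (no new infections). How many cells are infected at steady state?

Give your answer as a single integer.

Answer: 34

Derivation:
Step 0 (initial): 2 infected
Step 1: +4 new -> 6 infected
Step 2: +4 new -> 10 infected
Step 3: +4 new -> 14 infected
Step 4: +4 new -> 18 infected
Step 5: +4 new -> 22 infected
Step 6: +4 new -> 26 infected
Step 7: +3 new -> 29 infected
Step 8: +3 new -> 32 infected
Step 9: +2 new -> 34 infected
Step 10: +0 new -> 34 infected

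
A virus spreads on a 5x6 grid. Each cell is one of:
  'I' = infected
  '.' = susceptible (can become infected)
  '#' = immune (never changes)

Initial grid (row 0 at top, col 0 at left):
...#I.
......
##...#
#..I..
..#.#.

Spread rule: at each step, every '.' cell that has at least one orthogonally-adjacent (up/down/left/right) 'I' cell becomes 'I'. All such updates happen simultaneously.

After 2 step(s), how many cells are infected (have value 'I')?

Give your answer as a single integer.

Answer: 14

Derivation:
Step 0 (initial): 2 infected
Step 1: +6 new -> 8 infected
Step 2: +6 new -> 14 infected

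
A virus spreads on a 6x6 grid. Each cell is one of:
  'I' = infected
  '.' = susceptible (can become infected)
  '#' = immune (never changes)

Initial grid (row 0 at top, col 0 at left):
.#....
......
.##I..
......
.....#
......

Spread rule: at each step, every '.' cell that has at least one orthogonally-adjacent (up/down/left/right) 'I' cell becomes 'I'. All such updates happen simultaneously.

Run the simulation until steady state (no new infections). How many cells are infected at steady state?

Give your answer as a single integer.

Answer: 32

Derivation:
Step 0 (initial): 1 infected
Step 1: +3 new -> 4 infected
Step 2: +7 new -> 11 infected
Step 3: +9 new -> 20 infected
Step 4: +6 new -> 26 infected
Step 5: +5 new -> 31 infected
Step 6: +1 new -> 32 infected
Step 7: +0 new -> 32 infected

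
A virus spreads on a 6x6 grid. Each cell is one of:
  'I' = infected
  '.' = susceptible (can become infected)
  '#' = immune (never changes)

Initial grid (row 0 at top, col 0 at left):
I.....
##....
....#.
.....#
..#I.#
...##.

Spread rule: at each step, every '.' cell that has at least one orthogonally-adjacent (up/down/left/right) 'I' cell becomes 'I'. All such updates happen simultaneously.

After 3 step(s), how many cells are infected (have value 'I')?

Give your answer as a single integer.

Answer: 14

Derivation:
Step 0 (initial): 2 infected
Step 1: +3 new -> 5 infected
Step 2: +4 new -> 9 infected
Step 3: +5 new -> 14 infected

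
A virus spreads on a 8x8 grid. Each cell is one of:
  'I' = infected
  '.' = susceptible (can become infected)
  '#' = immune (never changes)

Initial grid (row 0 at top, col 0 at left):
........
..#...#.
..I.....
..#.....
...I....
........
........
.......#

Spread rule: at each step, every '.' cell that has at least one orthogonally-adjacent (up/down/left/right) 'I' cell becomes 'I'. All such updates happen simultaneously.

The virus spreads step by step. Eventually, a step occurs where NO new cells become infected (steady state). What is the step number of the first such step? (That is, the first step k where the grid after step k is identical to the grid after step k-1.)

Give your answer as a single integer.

Answer: 8

Derivation:
Step 0 (initial): 2 infected
Step 1: +6 new -> 8 infected
Step 2: +11 new -> 19 infected
Step 3: +14 new -> 33 infected
Step 4: +13 new -> 46 infected
Step 5: +8 new -> 54 infected
Step 6: +5 new -> 59 infected
Step 7: +1 new -> 60 infected
Step 8: +0 new -> 60 infected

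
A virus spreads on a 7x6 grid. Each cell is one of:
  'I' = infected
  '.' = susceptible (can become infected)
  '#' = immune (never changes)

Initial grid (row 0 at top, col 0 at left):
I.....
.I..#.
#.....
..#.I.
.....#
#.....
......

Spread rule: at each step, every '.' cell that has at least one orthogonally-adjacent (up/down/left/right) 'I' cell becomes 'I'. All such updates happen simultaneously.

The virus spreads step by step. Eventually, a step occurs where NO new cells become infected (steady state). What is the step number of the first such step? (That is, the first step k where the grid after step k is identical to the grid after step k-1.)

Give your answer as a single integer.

Step 0 (initial): 3 infected
Step 1: +8 new -> 11 infected
Step 2: +8 new -> 19 infected
Step 3: +8 new -> 27 infected
Step 4: +7 new -> 34 infected
Step 5: +2 new -> 36 infected
Step 6: +1 new -> 37 infected
Step 7: +0 new -> 37 infected

Answer: 7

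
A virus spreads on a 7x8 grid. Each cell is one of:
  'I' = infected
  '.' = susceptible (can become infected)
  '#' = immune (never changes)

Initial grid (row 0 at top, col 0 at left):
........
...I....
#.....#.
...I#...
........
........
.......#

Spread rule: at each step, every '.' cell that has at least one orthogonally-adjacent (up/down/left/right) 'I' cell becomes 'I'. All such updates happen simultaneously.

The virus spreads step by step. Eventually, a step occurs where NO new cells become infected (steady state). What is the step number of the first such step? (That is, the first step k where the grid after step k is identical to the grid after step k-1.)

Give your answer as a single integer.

Step 0 (initial): 2 infected
Step 1: +6 new -> 8 infected
Step 2: +10 new -> 18 infected
Step 3: +12 new -> 30 infected
Step 4: +10 new -> 40 infected
Step 5: +8 new -> 48 infected
Step 6: +4 new -> 52 infected
Step 7: +0 new -> 52 infected

Answer: 7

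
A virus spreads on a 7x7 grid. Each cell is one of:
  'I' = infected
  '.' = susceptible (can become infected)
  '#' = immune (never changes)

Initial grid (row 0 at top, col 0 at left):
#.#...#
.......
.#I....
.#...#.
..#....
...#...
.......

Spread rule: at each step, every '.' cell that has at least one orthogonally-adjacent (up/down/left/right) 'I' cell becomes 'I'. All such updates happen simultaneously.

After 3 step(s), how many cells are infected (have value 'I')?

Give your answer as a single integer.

Answer: 15

Derivation:
Step 0 (initial): 1 infected
Step 1: +3 new -> 4 infected
Step 2: +4 new -> 8 infected
Step 3: +7 new -> 15 infected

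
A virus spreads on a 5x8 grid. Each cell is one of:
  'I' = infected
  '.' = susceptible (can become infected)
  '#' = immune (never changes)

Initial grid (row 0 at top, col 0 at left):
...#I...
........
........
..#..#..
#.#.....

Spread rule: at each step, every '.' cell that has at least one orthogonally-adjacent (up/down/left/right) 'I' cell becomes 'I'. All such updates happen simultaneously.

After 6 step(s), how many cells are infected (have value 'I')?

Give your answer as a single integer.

Answer: 32

Derivation:
Step 0 (initial): 1 infected
Step 1: +2 new -> 3 infected
Step 2: +4 new -> 7 infected
Step 3: +6 new -> 13 infected
Step 4: +7 new -> 20 infected
Step 5: +7 new -> 27 infected
Step 6: +5 new -> 32 infected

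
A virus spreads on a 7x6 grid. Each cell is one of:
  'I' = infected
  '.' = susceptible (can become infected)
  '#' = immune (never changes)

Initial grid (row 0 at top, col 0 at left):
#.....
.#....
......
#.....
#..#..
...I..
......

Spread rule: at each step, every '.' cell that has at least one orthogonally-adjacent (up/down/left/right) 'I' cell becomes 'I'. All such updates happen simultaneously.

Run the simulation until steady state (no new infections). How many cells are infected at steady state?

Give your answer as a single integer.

Answer: 37

Derivation:
Step 0 (initial): 1 infected
Step 1: +3 new -> 4 infected
Step 2: +6 new -> 10 infected
Step 3: +7 new -> 17 infected
Step 4: +6 new -> 23 infected
Step 5: +5 new -> 28 infected
Step 6: +5 new -> 33 infected
Step 7: +4 new -> 37 infected
Step 8: +0 new -> 37 infected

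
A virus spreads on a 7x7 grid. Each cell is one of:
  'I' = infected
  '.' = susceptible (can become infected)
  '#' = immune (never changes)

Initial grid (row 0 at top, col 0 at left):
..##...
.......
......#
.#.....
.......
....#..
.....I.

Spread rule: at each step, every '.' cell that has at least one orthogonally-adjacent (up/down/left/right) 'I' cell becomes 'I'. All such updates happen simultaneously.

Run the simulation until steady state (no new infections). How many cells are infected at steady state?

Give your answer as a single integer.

Step 0 (initial): 1 infected
Step 1: +3 new -> 4 infected
Step 2: +3 new -> 7 infected
Step 3: +5 new -> 12 infected
Step 4: +6 new -> 18 infected
Step 5: +6 new -> 24 infected
Step 6: +7 new -> 31 infected
Step 7: +5 new -> 36 infected
Step 8: +3 new -> 39 infected
Step 9: +2 new -> 41 infected
Step 10: +2 new -> 43 infected
Step 11: +1 new -> 44 infected
Step 12: +0 new -> 44 infected

Answer: 44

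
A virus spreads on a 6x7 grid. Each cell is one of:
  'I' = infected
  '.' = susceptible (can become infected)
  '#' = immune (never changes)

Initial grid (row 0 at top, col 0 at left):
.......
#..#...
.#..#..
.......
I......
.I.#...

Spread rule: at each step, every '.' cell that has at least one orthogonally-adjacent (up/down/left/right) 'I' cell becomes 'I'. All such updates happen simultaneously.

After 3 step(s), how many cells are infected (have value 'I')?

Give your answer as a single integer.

Step 0 (initial): 2 infected
Step 1: +4 new -> 6 infected
Step 2: +3 new -> 9 infected
Step 3: +2 new -> 11 infected

Answer: 11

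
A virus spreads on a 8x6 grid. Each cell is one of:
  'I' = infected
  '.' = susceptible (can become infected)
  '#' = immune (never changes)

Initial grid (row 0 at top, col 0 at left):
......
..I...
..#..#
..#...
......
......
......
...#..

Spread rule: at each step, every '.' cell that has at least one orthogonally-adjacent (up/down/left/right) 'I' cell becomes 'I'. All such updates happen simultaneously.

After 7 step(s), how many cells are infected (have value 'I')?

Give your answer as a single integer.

Step 0 (initial): 1 infected
Step 1: +3 new -> 4 infected
Step 2: +6 new -> 10 infected
Step 3: +7 new -> 17 infected
Step 4: +5 new -> 22 infected
Step 5: +6 new -> 28 infected
Step 6: +6 new -> 34 infected
Step 7: +5 new -> 39 infected

Answer: 39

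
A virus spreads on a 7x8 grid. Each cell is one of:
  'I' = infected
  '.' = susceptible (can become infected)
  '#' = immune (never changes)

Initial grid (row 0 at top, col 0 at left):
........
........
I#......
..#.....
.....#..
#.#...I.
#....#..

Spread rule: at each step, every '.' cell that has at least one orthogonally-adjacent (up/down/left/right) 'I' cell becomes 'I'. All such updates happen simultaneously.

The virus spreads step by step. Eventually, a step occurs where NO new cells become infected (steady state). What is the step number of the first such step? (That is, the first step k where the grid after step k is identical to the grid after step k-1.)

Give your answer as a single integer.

Answer: 7

Derivation:
Step 0 (initial): 2 infected
Step 1: +6 new -> 8 infected
Step 2: +8 new -> 16 infected
Step 3: +9 new -> 25 infected
Step 4: +11 new -> 36 infected
Step 5: +10 new -> 46 infected
Step 6: +3 new -> 49 infected
Step 7: +0 new -> 49 infected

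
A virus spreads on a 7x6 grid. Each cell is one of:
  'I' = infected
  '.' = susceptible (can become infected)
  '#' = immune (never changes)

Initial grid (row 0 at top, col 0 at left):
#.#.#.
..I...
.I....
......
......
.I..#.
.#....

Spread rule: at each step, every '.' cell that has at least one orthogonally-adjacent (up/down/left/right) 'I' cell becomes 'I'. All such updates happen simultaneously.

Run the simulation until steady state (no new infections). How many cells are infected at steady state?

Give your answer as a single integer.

Answer: 37

Derivation:
Step 0 (initial): 3 infected
Step 1: +8 new -> 11 infected
Step 2: +12 new -> 23 infected
Step 3: +5 new -> 28 infected
Step 4: +5 new -> 33 infected
Step 5: +3 new -> 36 infected
Step 6: +1 new -> 37 infected
Step 7: +0 new -> 37 infected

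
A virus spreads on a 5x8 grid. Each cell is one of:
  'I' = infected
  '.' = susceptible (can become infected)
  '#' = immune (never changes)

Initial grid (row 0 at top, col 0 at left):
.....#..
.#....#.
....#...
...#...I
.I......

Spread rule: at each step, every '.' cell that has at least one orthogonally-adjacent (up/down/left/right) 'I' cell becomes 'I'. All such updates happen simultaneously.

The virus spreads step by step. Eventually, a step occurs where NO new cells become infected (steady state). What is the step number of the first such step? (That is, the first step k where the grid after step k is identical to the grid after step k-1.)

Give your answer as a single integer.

Step 0 (initial): 2 infected
Step 1: +6 new -> 8 infected
Step 2: +8 new -> 16 infected
Step 3: +7 new -> 23 infected
Step 4: +5 new -> 28 infected
Step 5: +4 new -> 32 infected
Step 6: +3 new -> 35 infected
Step 7: +0 new -> 35 infected

Answer: 7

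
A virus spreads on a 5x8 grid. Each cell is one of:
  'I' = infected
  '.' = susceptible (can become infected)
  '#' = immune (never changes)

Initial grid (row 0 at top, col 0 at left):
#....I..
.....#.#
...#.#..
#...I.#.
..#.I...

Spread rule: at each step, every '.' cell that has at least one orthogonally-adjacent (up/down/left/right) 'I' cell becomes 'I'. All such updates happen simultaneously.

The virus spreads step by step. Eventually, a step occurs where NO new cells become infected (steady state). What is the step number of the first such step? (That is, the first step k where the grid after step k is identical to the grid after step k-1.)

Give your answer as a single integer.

Answer: 7

Derivation:
Step 0 (initial): 3 infected
Step 1: +7 new -> 10 infected
Step 2: +6 new -> 16 infected
Step 3: +6 new -> 22 infected
Step 4: +6 new -> 28 infected
Step 5: +3 new -> 31 infected
Step 6: +1 new -> 32 infected
Step 7: +0 new -> 32 infected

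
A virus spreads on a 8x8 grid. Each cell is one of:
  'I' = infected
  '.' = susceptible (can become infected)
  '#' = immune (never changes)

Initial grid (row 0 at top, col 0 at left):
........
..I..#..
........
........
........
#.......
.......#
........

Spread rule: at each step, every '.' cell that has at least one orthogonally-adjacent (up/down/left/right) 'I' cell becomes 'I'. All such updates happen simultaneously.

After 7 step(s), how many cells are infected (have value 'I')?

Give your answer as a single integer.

Step 0 (initial): 1 infected
Step 1: +4 new -> 5 infected
Step 2: +7 new -> 12 infected
Step 3: +7 new -> 19 infected
Step 4: +7 new -> 26 infected
Step 5: +8 new -> 34 infected
Step 6: +9 new -> 43 infected
Step 7: +8 new -> 51 infected

Answer: 51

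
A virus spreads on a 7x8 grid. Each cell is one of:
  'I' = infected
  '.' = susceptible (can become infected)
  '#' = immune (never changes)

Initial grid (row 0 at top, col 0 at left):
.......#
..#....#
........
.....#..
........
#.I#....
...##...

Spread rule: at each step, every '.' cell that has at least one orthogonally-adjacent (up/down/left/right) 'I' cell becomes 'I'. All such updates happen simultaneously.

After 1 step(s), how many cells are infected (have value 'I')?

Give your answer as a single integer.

Answer: 4

Derivation:
Step 0 (initial): 1 infected
Step 1: +3 new -> 4 infected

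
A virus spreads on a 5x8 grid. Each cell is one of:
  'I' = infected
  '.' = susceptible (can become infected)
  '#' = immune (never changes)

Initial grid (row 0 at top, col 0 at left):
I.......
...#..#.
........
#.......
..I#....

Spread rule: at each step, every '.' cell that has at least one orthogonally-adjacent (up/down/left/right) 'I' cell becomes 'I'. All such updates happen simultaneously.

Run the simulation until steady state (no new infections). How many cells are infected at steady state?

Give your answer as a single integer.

Answer: 36

Derivation:
Step 0 (initial): 2 infected
Step 1: +4 new -> 6 infected
Step 2: +7 new -> 13 infected
Step 3: +5 new -> 18 infected
Step 4: +4 new -> 22 infected
Step 5: +5 new -> 27 infected
Step 6: +5 new -> 32 infected
Step 7: +3 new -> 35 infected
Step 8: +1 new -> 36 infected
Step 9: +0 new -> 36 infected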